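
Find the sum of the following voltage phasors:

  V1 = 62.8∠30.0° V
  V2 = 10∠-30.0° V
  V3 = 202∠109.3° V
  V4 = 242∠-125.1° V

Step 1 — Convert each phasor to rectangular form:
  V1 = 62.8·(cos(30.0°) + j·sin(30.0°)) = 54.39 + j31.4 V
  V2 = 10·(cos(-30.0°) + j·sin(-30.0°)) = 8.66 - j5 V
  V3 = 202·(cos(109.3°) + j·sin(109.3°)) = -66.76 + j190.6 V
  V4 = 242·(cos(-125.1°) + j·sin(-125.1°)) = -139.2 - j198 V
Step 2 — Sum components: V_total = -142.9 + j19.06 V.
Step 3 — Convert to polar: |V_total| = 144.1 V, ∠V_total = 172.4°.

V_total = 144.1∠172.4° V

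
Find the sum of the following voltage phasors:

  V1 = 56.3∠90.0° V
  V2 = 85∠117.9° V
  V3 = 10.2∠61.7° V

Step 1 — Convert each phasor to rectangular form:
  V1 = 56.3·(cos(90.0°) + j·sin(90.0°)) = 0 + j56.3 V
  V2 = 85·(cos(117.9°) + j·sin(117.9°)) = -39.77 + j75.12 V
  V3 = 10.2·(cos(61.7°) + j·sin(61.7°)) = 4.836 + j8.981 V
Step 2 — Sum components: V_total = -34.94 + j140.4 V.
Step 3 — Convert to polar: |V_total| = 144.7 V, ∠V_total = 104.0°.

V_total = 144.7∠104.0° V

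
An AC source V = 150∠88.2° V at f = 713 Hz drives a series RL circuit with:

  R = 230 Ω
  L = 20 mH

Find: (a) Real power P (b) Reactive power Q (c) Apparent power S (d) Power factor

Step 1 — Angular frequency: ω = 2π·f = 2π·713 = 4480 rad/s.
Step 2 — Component impedances:
  R: Z = R = 230 Ω
  L: Z = jωL = j·4480·0.02 = 0 + j89.6 Ω
Step 3 — Series combination: Z_total = R + L = 230 + j89.6 Ω = 246.8∠21.3° Ω.
Step 4 — Source phasor: V = 150∠88.2° V = 4.712 + j149.9 V.
Step 5 — Current: I = V / Z = 0.2383 + j0.559 A = 0.6077∠66.9° A.
Step 6 — Complex power: S = V·I* = 84.94 + j33.09 VA.
Step 7 — Real power: P = Re(S) = 84.94 W.
Step 8 — Reactive power: Q = Im(S) = 33.09 VAR.
Step 9 — Apparent power: |S| = 91.15 VA.
Step 10 — Power factor: PF = P/|S| = 0.9318 (lagging).

(a) P = 84.94 W  (b) Q = 33.09 VAR  (c) S = 91.15 VA  (d) PF = 0.9318 (lagging)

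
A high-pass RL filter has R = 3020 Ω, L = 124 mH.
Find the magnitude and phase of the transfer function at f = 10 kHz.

Step 1 — Angular frequency: ω = 2π·1e+04 = 6.283e+04 rad/s.
Step 2 — Transfer function: H(jω) = jωL/(R + jωL).
Step 3 — Numerator jωL = j·7791; denominator R + jωL = 3020 + j7791.
Step 4 — H = 0.8694 + j0.337.
Step 5 — Magnitude: |H| = 0.9324 (-0.6 dB); phase: φ = 21.2°.

|H| = 0.9324 (-0.6 dB), φ = 21.2°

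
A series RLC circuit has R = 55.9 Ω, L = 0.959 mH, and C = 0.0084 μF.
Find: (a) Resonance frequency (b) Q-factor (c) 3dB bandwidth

Step 1 — Resonance: ω₀ = 1/√(LC) = 1/√(0.000959·8.4e-09) = 3.523e+05 rad/s.
Step 2 — f₀ = ω₀/(2π) = 5.608e+04 Hz.
Step 3 — Series Q: Q = ω₀L/R = 3.523e+05·0.000959/55.9 = 6.044.
Step 4 — Bandwidth: Δω = ω₀/Q = 5.829e+04 rad/s; BW = Δω/(2π) = 9277 Hz.

(a) f₀ = 5.608e+04 Hz  (b) Q = 6.044  (c) BW = 9277 Hz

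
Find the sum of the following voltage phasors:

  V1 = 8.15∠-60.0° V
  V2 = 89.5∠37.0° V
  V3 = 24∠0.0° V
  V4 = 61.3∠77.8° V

Step 1 — Convert each phasor to rectangular form:
  V1 = 8.15·(cos(-60.0°) + j·sin(-60.0°)) = 4.075 - j7.058 V
  V2 = 89.5·(cos(37.0°) + j·sin(37.0°)) = 71.48 + j53.86 V
  V3 = 24·(cos(0.0°) + j·sin(0.0°)) = 24 V
  V4 = 61.3·(cos(77.8°) + j·sin(77.8°)) = 12.95 + j59.92 V
Step 2 — Sum components: V_total = 112.5 + j106.7 V.
Step 3 — Convert to polar: |V_total| = 155.1 V, ∠V_total = 43.5°.

V_total = 155.1∠43.5° V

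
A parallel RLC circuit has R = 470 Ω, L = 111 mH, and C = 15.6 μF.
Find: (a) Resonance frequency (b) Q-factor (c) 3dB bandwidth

Step 1 — Resonance: ω₀ = 1/√(LC) = 1/√(0.111·1.56e-05) = 759.9 rad/s.
Step 2 — f₀ = ω₀/(2π) = 120.9 Hz.
Step 3 — Parallel Q: Q = R/(ω₀L) = 470/(759.9·0.111) = 5.572.
Step 4 — Bandwidth: Δω = ω₀/Q = 136.4 rad/s; BW = Δω/(2π) = 21.71 Hz.

(a) f₀ = 120.9 Hz  (b) Q = 5.572  (c) BW = 21.71 Hz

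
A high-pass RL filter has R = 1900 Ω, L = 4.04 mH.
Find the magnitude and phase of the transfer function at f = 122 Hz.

Step 1 — Angular frequency: ω = 2π·122 = 766.5 rad/s.
Step 2 — Transfer function: H(jω) = jωL/(R + jωL).
Step 3 — Numerator jωL = j·3.097; denominator R + jωL = 1900 + j3.097.
Step 4 — H = 2.657e-06 + j0.00163.
Step 5 — Magnitude: |H| = 0.00163 (-55.8 dB); phase: φ = 89.9°.

|H| = 0.00163 (-55.8 dB), φ = 89.9°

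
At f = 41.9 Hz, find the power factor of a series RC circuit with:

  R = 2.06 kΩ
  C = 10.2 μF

Step 1 — Angular frequency: ω = 2π·f = 2π·41.9 = 263.3 rad/s.
Step 2 — Component impedances:
  R: Z = R = 2060 Ω
  C: Z = 1/(jωC) = -j/(ω·C) = 0 - j372.4 Ω
Step 3 — Series combination: Z_total = R + C = 2060 - j372.4 Ω = 2093∠-10.2° Ω.
Step 4 — Power factor: PF = cos(φ) = Re(Z)/|Z| = 2060/2093.389 = 0.9841.
Step 5 — Type: Im(Z) = -372.4 ⇒ leading (phase φ = -10.2°).

PF = 0.9841 (leading, φ = -10.2°)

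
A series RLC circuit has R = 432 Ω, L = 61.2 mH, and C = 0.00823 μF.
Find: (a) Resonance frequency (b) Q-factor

Step 1 — Resonance condition Im(Z)=0 gives ω₀ = 1/√(LC).
Step 2 — ω₀ = 1/√(0.0612·8.23e-09) = 4.456e+04 rad/s.
Step 3 — f₀ = ω₀/(2π) = 7092 Hz.
Step 4 — Series Q: Q = ω₀L/R = 4.456e+04·0.0612/432 = 6.312.

(a) f₀ = 7092 Hz  (b) Q = 6.312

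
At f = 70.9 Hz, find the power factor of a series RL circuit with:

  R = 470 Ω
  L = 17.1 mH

Step 1 — Angular frequency: ω = 2π·f = 2π·70.9 = 445.5 rad/s.
Step 2 — Component impedances:
  R: Z = R = 470 Ω
  L: Z = jωL = j·445.5·0.0171 = 0 + j7.618 Ω
Step 3 — Series combination: Z_total = R + L = 470 + j7.618 Ω = 470.1∠0.9° Ω.
Step 4 — Power factor: PF = cos(φ) = Re(Z)/|Z| = 470/470.06 = 0.9999.
Step 5 — Type: Im(Z) = 7.618 ⇒ lagging (phase φ = 0.9°).

PF = 0.9999 (lagging, φ = 0.9°)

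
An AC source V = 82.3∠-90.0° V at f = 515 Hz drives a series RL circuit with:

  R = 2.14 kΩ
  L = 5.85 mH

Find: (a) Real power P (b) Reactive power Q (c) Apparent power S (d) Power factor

Step 1 — Angular frequency: ω = 2π·f = 2π·515 = 3236 rad/s.
Step 2 — Component impedances:
  R: Z = R = 2140 Ω
  L: Z = jωL = j·3236·0.00585 = 0 + j18.93 Ω
Step 3 — Series combination: Z_total = R + L = 2140 + j18.93 Ω = 2140∠0.5° Ω.
Step 4 — Source phasor: V = 82.3∠-90.0° V = 0 - j82.3 V.
Step 5 — Current: I = V / Z = -0.0003402 - j0.03845 A = 0.03846∠-90.5° A.
Step 6 — Complex power: S = V·I* = 3.165 + j0.028 VA.
Step 7 — Real power: P = Re(S) = 3.165 W.
Step 8 — Reactive power: Q = Im(S) = 0.028 VAR.
Step 9 — Apparent power: |S| = 3.165 VA.
Step 10 — Power factor: PF = P/|S| = 1 (lagging).

(a) P = 3.165 W  (b) Q = 0.028 VAR  (c) S = 3.165 VA  (d) PF = 1 (lagging)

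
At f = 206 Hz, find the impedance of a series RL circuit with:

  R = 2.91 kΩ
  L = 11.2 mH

Step 1 — Angular frequency: ω = 2π·f = 2π·206 = 1294 rad/s.
Step 2 — Component impedances:
  R: Z = R = 2910 Ω
  L: Z = jωL = j·1294·0.0112 = 0 + j14.5 Ω
Step 3 — Series combination: Z_total = R + L = 2910 + j14.5 Ω = 2910∠0.3° Ω.

Z = 2910 + j14.5 Ω = 2910∠0.3° Ω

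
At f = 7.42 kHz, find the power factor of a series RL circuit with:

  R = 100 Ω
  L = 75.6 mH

Step 1 — Angular frequency: ω = 2π·f = 2π·7420 = 4.662e+04 rad/s.
Step 2 — Component impedances:
  R: Z = R = 100 Ω
  L: Z = jωL = j·4.662e+04·0.0756 = 0 + j3525 Ω
Step 3 — Series combination: Z_total = R + L = 100 + j3525 Ω = 3526∠88.4° Ω.
Step 4 — Power factor: PF = cos(φ) = Re(Z)/|Z| = 100/3526 = 0.02836.
Step 5 — Type: Im(Z) = 3525 ⇒ lagging (phase φ = 88.4°).

PF = 0.02836 (lagging, φ = 88.4°)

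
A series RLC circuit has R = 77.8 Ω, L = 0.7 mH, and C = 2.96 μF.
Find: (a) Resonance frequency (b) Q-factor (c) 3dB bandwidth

Step 1 — Resonance: ω₀ = 1/√(LC) = 1/√(0.0007·2.96e-06) = 2.197e+04 rad/s.
Step 2 — f₀ = ω₀/(2π) = 3496 Hz.
Step 3 — Series Q: Q = ω₀L/R = 2.197e+04·0.0007/77.8 = 0.1977.
Step 4 — Bandwidth: Δω = ω₀/Q = 1.111e+05 rad/s; BW = Δω/(2π) = 1.769e+04 Hz.

(a) f₀ = 3496 Hz  (b) Q = 0.1977  (c) BW = 1.769e+04 Hz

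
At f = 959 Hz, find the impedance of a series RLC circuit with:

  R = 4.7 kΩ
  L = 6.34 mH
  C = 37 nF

Step 1 — Angular frequency: ω = 2π·f = 2π·959 = 6026 rad/s.
Step 2 — Component impedances:
  R: Z = R = 4700 Ω
  L: Z = jωL = j·6026·0.00634 = 0 + j38.2 Ω
  C: Z = 1/(jωC) = -j/(ω·C) = 0 - j4485 Ω
Step 3 — Series combination: Z_total = R + L + C = 4700 - j4447 Ω = 6471∠-43.4° Ω.

Z = 4700 - j4447 Ω = 6471∠-43.4° Ω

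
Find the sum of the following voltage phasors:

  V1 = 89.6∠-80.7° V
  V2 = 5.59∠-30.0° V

Step 1 — Convert each phasor to rectangular form:
  V1 = 89.6·(cos(-80.7°) + j·sin(-80.7°)) = 14.48 - j88.42 V
  V2 = 5.59·(cos(-30.0°) + j·sin(-30.0°)) = 4.841 - j2.795 V
Step 2 — Sum components: V_total = 19.32 - j91.22 V.
Step 3 — Convert to polar: |V_total| = 93.24 V, ∠V_total = -78.0°.

V_total = 93.24∠-78.0° V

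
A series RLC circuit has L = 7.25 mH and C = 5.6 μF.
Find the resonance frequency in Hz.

Step 1 — Resonance condition Im(Z)=0 gives ω₀ = 1/√(LC).
Step 2 — ω₀ = 1/√(0.00725·5.6e-06) = 4963 rad/s.
Step 3 — f₀ = ω₀/(2π) = 789.9 Hz.

f₀ = 789.9 Hz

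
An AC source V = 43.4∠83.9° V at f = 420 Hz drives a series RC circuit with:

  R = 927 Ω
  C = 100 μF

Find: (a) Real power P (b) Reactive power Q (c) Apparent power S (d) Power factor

Step 1 — Angular frequency: ω = 2π·f = 2π·420 = 2639 rad/s.
Step 2 — Component impedances:
  R: Z = R = 927 Ω
  C: Z = 1/(jωC) = -j/(ω·C) = 0 - j3.789 Ω
Step 3 — Series combination: Z_total = R + C = 927 - j3.789 Ω = 927∠-0.2° Ω.
Step 4 — Source phasor: V = 43.4∠83.9° V = 4.612 + j43.15 V.
Step 5 — Current: I = V / Z = 0.004785 + j0.04657 A = 0.04682∠84.1° A.
Step 6 — Complex power: S = V·I* = 2.032 - j0.008306 VA.
Step 7 — Real power: P = Re(S) = 2.032 W.
Step 8 — Reactive power: Q = Im(S) = -0.008306 VAR.
Step 9 — Apparent power: |S| = 2.032 VA.
Step 10 — Power factor: PF = P/|S| = 1 (leading).

(a) P = 2.032 W  (b) Q = -0.008306 VAR  (c) S = 2.032 VA  (d) PF = 1 (leading)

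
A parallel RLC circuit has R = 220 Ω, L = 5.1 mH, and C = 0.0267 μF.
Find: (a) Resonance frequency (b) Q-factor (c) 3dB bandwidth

Step 1 — Resonance: ω₀ = 1/√(LC) = 1/√(0.0051·2.67e-08) = 8.57e+04 rad/s.
Step 2 — f₀ = ω₀/(2π) = 1.364e+04 Hz.
Step 3 — Parallel Q: Q = R/(ω₀L) = 220/(8.57e+04·0.0051) = 0.5034.
Step 4 — Bandwidth: Δω = ω₀/Q = 1.702e+05 rad/s; BW = Δω/(2π) = 2.709e+04 Hz.

(a) f₀ = 1.364e+04 Hz  (b) Q = 0.5034  (c) BW = 2.709e+04 Hz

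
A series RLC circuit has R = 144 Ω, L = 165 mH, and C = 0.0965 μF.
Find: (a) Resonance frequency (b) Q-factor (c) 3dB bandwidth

Step 1 — Resonance: ω₀ = 1/√(LC) = 1/√(0.165·9.65e-08) = 7925 rad/s.
Step 2 — f₀ = ω₀/(2π) = 1261 Hz.
Step 3 — Series Q: Q = ω₀L/R = 7925·0.165/144 = 9.081.
Step 4 — Bandwidth: Δω = ω₀/Q = 872.7 rad/s; BW = Δω/(2π) = 138.9 Hz.

(a) f₀ = 1261 Hz  (b) Q = 9.081  (c) BW = 138.9 Hz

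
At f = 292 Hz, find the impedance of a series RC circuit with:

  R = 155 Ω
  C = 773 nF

Step 1 — Angular frequency: ω = 2π·f = 2π·292 = 1835 rad/s.
Step 2 — Component impedances:
  R: Z = R = 155 Ω
  C: Z = 1/(jωC) = -j/(ω·C) = 0 - j705.1 Ω
Step 3 — Series combination: Z_total = R + C = 155 - j705.1 Ω = 721.9∠-77.6° Ω.

Z = 155 - j705.1 Ω = 721.9∠-77.6° Ω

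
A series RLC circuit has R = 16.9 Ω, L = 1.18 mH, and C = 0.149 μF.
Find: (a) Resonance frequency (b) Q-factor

Step 1 — Resonance condition Im(Z)=0 gives ω₀ = 1/√(LC).
Step 2 — ω₀ = 1/√(0.00118·1.49e-07) = 7.542e+04 rad/s.
Step 3 — f₀ = ω₀/(2π) = 1.2e+04 Hz.
Step 4 — Series Q: Q = ω₀L/R = 7.542e+04·0.00118/16.9 = 5.266.

(a) f₀ = 1.2e+04 Hz  (b) Q = 5.266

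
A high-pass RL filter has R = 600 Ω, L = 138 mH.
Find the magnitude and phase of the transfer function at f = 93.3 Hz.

Step 1 — Angular frequency: ω = 2π·93.3 = 586.2 rad/s.
Step 2 — Transfer function: H(jω) = jωL/(R + jωL).
Step 3 — Numerator jωL = j·80.9; denominator R + jωL = 600 + j80.9.
Step 4 — H = 0.01785 + j0.1324.
Step 5 — Magnitude: |H| = 0.1336 (-17.5 dB); phase: φ = 82.3°.

|H| = 0.1336 (-17.5 dB), φ = 82.3°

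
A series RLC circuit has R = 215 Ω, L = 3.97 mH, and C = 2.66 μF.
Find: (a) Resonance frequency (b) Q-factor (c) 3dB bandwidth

Step 1 — Resonance condition Im(Z)=0 gives ω₀ = 1/√(LC).
Step 2 — ω₀ = 1/√(0.00397·2.66e-06) = 9731 rad/s.
Step 3 — f₀ = ω₀/(2π) = 1549 Hz.
Step 4 — Series Q: Q = ω₀L/R = 9731·0.00397/215 = 0.1797.
Step 5 — 3dB bandwidth: Δω = ω₀/Q = 5.416e+04 rad/s; BW = Δω/(2π) = 8619 Hz.

(a) f₀ = 1549 Hz  (b) Q = 0.1797  (c) BW = 8619 Hz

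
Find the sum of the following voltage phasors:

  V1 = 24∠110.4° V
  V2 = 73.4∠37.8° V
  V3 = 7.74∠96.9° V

Step 1 — Convert each phasor to rectangular form:
  V1 = 24·(cos(110.4°) + j·sin(110.4°)) = -8.366 + j22.49 V
  V2 = 73.4·(cos(37.8°) + j·sin(37.8°)) = 58 + j44.99 V
  V3 = 7.74·(cos(96.9°) + j·sin(96.9°)) = -0.9299 + j7.684 V
Step 2 — Sum components: V_total = 48.7 + j75.17 V.
Step 3 — Convert to polar: |V_total| = 89.56 V, ∠V_total = 57.1°.

V_total = 89.56∠57.1° V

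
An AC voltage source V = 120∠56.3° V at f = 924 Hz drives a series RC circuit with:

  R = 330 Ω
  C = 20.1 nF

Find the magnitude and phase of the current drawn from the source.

Step 1 — Angular frequency: ω = 2π·f = 2π·924 = 5806 rad/s.
Step 2 — Component impedances:
  R: Z = R = 330 Ω
  C: Z = 1/(jωC) = -j/(ω·C) = 0 - j8569 Ω
Step 3 — Series combination: Z_total = R + C = 330 - j8569 Ω = 8576∠-87.8° Ω.
Step 4 — Source phasor: V = 120∠56.3° V = 66.58 + j99.83 V.
Step 5 — Ohm's law: I = V / Z_total = (66.58 + j99.83) / (330 - j8569) = -0.01133 + j0.008206 A.
Step 6 — Convert to polar: |I| = 0.01399 A, ∠I = 144.1°.

I = 0.01399∠144.1° A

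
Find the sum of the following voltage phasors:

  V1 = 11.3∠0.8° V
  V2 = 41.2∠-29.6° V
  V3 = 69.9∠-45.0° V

Step 1 — Convert each phasor to rectangular form:
  V1 = 11.3·(cos(0.8°) + j·sin(0.8°)) = 11.3 + j0.1578 V
  V2 = 41.2·(cos(-29.6°) + j·sin(-29.6°)) = 35.82 - j20.35 V
  V3 = 69.9·(cos(-45.0°) + j·sin(-45.0°)) = 49.43 - j49.43 V
Step 2 — Sum components: V_total = 96.55 - j69.62 V.
Step 3 — Convert to polar: |V_total| = 119 V, ∠V_total = -35.8°.

V_total = 119∠-35.8° V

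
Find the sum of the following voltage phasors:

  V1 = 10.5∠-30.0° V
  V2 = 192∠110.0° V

Step 1 — Convert each phasor to rectangular form:
  V1 = 10.5·(cos(-30.0°) + j·sin(-30.0°)) = 9.093 - j5.25 V
  V2 = 192·(cos(110.0°) + j·sin(110.0°)) = -65.67 + j180.4 V
Step 2 — Sum components: V_total = -56.57 + j175.2 V.
Step 3 — Convert to polar: |V_total| = 184.1 V, ∠V_total = 107.9°.

V_total = 184.1∠107.9° V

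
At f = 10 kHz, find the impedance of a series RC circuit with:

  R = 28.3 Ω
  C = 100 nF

Step 1 — Angular frequency: ω = 2π·f = 2π·1e+04 = 6.283e+04 rad/s.
Step 2 — Component impedances:
  R: Z = R = 28.3 Ω
  C: Z = 1/(jωC) = -j/(ω·C) = 0 - j159.2 Ω
Step 3 — Series combination: Z_total = R + C = 28.3 - j159.2 Ω = 161.7∠-79.9° Ω.

Z = 28.3 - j159.2 Ω = 161.7∠-79.9° Ω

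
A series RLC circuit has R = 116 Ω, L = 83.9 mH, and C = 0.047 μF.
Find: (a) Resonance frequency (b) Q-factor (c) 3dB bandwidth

Step 1 — Resonance: ω₀ = 1/√(LC) = 1/√(0.0839·4.7e-08) = 1.592e+04 rad/s.
Step 2 — f₀ = ω₀/(2π) = 2534 Hz.
Step 3 — Series Q: Q = ω₀L/R = 1.592e+04·0.0839/116 = 11.52.
Step 4 — Bandwidth: Δω = ω₀/Q = 1383 rad/s; BW = Δω/(2π) = 220 Hz.

(a) f₀ = 2534 Hz  (b) Q = 11.52  (c) BW = 220 Hz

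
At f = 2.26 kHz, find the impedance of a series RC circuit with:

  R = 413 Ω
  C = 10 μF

Step 1 — Angular frequency: ω = 2π·f = 2π·2260 = 1.42e+04 rad/s.
Step 2 — Component impedances:
  R: Z = R = 413 Ω
  C: Z = 1/(jωC) = -j/(ω·C) = 0 - j7.042 Ω
Step 3 — Series combination: Z_total = R + C = 413 - j7.042 Ω = 413.1∠-1.0° Ω.

Z = 413 - j7.042 Ω = 413.1∠-1.0° Ω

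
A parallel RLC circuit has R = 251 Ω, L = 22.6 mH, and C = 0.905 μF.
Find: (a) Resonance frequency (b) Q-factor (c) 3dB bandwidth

Step 1 — Resonance: ω₀ = 1/√(LC) = 1/√(0.0226·9.05e-07) = 6992 rad/s.
Step 2 — f₀ = ω₀/(2π) = 1113 Hz.
Step 3 — Parallel Q: Q = R/(ω₀L) = 251/(6992·0.0226) = 1.588.
Step 4 — Bandwidth: Δω = ω₀/Q = 4402 rad/s; BW = Δω/(2π) = 700.6 Hz.

(a) f₀ = 1113 Hz  (b) Q = 1.588  (c) BW = 700.6 Hz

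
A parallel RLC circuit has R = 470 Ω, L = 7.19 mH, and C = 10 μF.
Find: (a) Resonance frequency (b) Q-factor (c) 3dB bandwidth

Step 1 — Resonance: ω₀ = 1/√(LC) = 1/√(0.00719·1e-05) = 3729 rad/s.
Step 2 — f₀ = ω₀/(2π) = 593.5 Hz.
Step 3 — Parallel Q: Q = R/(ω₀L) = 470/(3729·0.00719) = 17.53.
Step 4 — Bandwidth: Δω = ω₀/Q = 212.8 rad/s; BW = Δω/(2π) = 33.86 Hz.

(a) f₀ = 593.5 Hz  (b) Q = 17.53  (c) BW = 33.86 Hz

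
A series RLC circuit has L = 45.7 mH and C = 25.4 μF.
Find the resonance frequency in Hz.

Step 1 — Resonance condition Im(Z)=0 gives ω₀ = 1/√(LC).
Step 2 — ω₀ = 1/√(0.0457·2.54e-05) = 928.2 rad/s.
Step 3 — f₀ = ω₀/(2π) = 147.7 Hz.

f₀ = 147.7 Hz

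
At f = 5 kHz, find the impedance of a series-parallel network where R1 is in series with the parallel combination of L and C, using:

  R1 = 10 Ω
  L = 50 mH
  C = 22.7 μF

Step 1 — Angular frequency: ω = 2π·f = 2π·5000 = 3.142e+04 rad/s.
Step 2 — Component impedances:
  R1: Z = R = 10 Ω
  L: Z = jωL = j·3.142e+04·0.05 = 0 + j1571 Ω
  C: Z = 1/(jωC) = -j/(ω·C) = 0 - j1.402 Ω
Step 3 — Parallel branch: L || C = 1/(1/L + 1/C) = 0 - j1.403 Ω.
Step 4 — Series with R1: Z_total = R1 + (L || C) = 10 - j1.403 Ω = 10.1∠-8.0° Ω.

Z = 10 - j1.403 Ω = 10.1∠-8.0° Ω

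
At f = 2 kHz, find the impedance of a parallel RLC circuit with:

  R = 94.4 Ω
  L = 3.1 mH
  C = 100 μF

Step 1 — Angular frequency: ω = 2π·f = 2π·2000 = 1.257e+04 rad/s.
Step 2 — Component impedances:
  R: Z = R = 94.4 Ω
  L: Z = jωL = j·1.257e+04·0.0031 = 0 + j38.96 Ω
  C: Z = 1/(jωC) = -j/(ω·C) = 0 - j0.7958 Ω
Step 3 — Parallel combination: 1/Z_total = 1/R + 1/L + 1/C; Z_total = 0.00699 - j0.8123 Ω = 0.8123∠-89.5° Ω.

Z = 0.00699 - j0.8123 Ω = 0.8123∠-89.5° Ω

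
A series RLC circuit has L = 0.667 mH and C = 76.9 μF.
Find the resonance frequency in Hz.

Step 1 — Resonance condition Im(Z)=0 gives ω₀ = 1/√(LC).
Step 2 — ω₀ = 1/√(0.000667·7.69e-05) = 4415 rad/s.
Step 3 — f₀ = ω₀/(2π) = 702.7 Hz.

f₀ = 702.7 Hz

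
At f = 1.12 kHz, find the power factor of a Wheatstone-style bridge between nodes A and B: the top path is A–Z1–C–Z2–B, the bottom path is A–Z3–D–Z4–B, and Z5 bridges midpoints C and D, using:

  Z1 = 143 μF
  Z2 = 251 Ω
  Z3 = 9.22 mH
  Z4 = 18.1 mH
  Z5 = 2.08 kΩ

Step 1 — Angular frequency: ω = 2π·f = 2π·1120 = 7037 rad/s.
Step 2 — Component impedances:
  Z1: Z = 1/(jωC) = -j/(ω·C) = 0 - j0.9937 Ω
  Z2: Z = R = 251 Ω
  Z3: Z = jωL = j·7037·0.00922 = 0 + j64.88 Ω
  Z4: Z = jωL = j·7037·0.0181 = 0 + j127.4 Ω
  Z5: Z = R = 2080 Ω
Step 3 — Bridge requires nodal analysis (the Z5 bridge couples midpoints C and D, so the two paths cannot be reduced to a simple series/parallel combination). Setting node B to ground and injecting 1 A at node A, the 3-node admittance system at A, C, D solves to V_A = Z_AB = 93.49 + j120 Ω = 152.1∠52.1° Ω.
Step 4 — Power factor: PF = cos(φ) = Re(Z)/|Z| = 93.488/152.14 = 0.6145.
Step 5 — Type: Im(Z) = 120 ⇒ lagging (phase φ = 52.1°).

PF = 0.6145 (lagging, φ = 52.1°)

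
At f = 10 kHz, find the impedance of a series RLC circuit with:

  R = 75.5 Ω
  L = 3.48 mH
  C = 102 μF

Step 1 — Angular frequency: ω = 2π·f = 2π·1e+04 = 6.283e+04 rad/s.
Step 2 — Component impedances:
  R: Z = R = 75.5 Ω
  L: Z = jωL = j·6.283e+04·0.00348 = 0 + j218.7 Ω
  C: Z = 1/(jωC) = -j/(ω·C) = 0 - j0.156 Ω
Step 3 — Series combination: Z_total = R + L + C = 75.5 + j218.5 Ω = 231.2∠70.9° Ω.

Z = 75.5 + j218.5 Ω = 231.2∠70.9° Ω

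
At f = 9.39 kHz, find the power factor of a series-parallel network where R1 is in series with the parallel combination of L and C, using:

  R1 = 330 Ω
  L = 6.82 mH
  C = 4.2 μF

Step 1 — Angular frequency: ω = 2π·f = 2π·9390 = 5.9e+04 rad/s.
Step 2 — Component impedances:
  R1: Z = R = 330 Ω
  L: Z = jωL = j·5.9e+04·0.00682 = 0 + j402.4 Ω
  C: Z = 1/(jωC) = -j/(ω·C) = 0 - j4.036 Ω
Step 3 — Parallel branch: L || C = 1/(1/L + 1/C) = 0 - j4.076 Ω.
Step 4 — Series with R1: Z_total = R1 + (L || C) = 330 - j4.076 Ω = 330∠-0.7° Ω.
Step 5 — Power factor: PF = cos(φ) = Re(Z)/|Z| = 330/330.03 = 0.9999.
Step 6 — Type: Im(Z) = -4.076 ⇒ leading (phase φ = -0.7°).

PF = 0.9999 (leading, φ = -0.7°)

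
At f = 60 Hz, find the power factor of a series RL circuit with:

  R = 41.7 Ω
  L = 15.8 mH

Step 1 — Angular frequency: ω = 2π·f = 2π·60 = 377 rad/s.
Step 2 — Component impedances:
  R: Z = R = 41.7 Ω
  L: Z = jωL = j·377·0.0158 = 0 + j5.956 Ω
Step 3 — Series combination: Z_total = R + L = 41.7 + j5.956 Ω = 42.12∠8.1° Ω.
Step 4 — Power factor: PF = cos(φ) = Re(Z)/|Z| = 41.7/42.12 = 0.99.
Step 5 — Type: Im(Z) = 5.956 ⇒ lagging (phase φ = 8.1°).

PF = 0.99 (lagging, φ = 8.1°)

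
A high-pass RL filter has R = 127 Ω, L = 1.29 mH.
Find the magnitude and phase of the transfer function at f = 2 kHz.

Step 1 — Angular frequency: ω = 2π·2000 = 1.257e+04 rad/s.
Step 2 — Transfer function: H(jω) = jωL/(R + jωL).
Step 3 — Numerator jωL = j·16.21; denominator R + jωL = 127 + j16.21.
Step 4 — H = 0.01603 + j0.1256.
Step 5 — Magnitude: |H| = 0.1266 (-18.0 dB); phase: φ = 82.7°.

|H| = 0.1266 (-18.0 dB), φ = 82.7°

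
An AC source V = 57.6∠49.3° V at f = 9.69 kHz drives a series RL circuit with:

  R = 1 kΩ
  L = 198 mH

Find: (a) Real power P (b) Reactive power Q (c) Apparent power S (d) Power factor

Step 1 — Angular frequency: ω = 2π·f = 2π·9690 = 6.088e+04 rad/s.
Step 2 — Component impedances:
  R: Z = R = 1000 Ω
  L: Z = jωL = j·6.088e+04·0.198 = 0 + j1.206e+04 Ω
Step 3 — Series combination: Z_total = R + L = 1000 + j1.206e+04 Ω = 1.21e+04∠85.3° Ω.
Step 4 — Source phasor: V = 57.6∠49.3° V = 37.56 + j43.67 V.
Step 5 — Current: I = V / Z = 0.003854 - j0.002796 A = 0.004762∠-36.0° A.
Step 6 — Complex power: S = V·I* = 0.02267 + j0.2733 VA.
Step 7 — Real power: P = Re(S) = 0.02267 W.
Step 8 — Reactive power: Q = Im(S) = 0.2733 VAR.
Step 9 — Apparent power: |S| = 0.2743 VA.
Step 10 — Power factor: PF = P/|S| = 0.08267 (lagging).

(a) P = 0.02267 W  (b) Q = 0.2733 VAR  (c) S = 0.2743 VA  (d) PF = 0.08267 (lagging)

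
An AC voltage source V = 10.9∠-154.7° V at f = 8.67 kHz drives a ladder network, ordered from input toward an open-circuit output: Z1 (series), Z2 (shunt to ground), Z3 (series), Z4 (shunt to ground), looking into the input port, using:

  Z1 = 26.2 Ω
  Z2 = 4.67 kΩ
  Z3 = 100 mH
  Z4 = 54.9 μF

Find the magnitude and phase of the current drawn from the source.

Step 1 — Angular frequency: ω = 2π·f = 2π·8670 = 5.448e+04 rad/s.
Step 2 — Component impedances:
  Z1: Z = R = 26.2 Ω
  Z2: Z = R = 4670 Ω
  Z3: Z = jωL = j·5.448e+04·0.1 = 0 + j5448 Ω
  Z4: Z = 1/(jωC) = -j/(ω·C) = 0 - j0.3344 Ω
Step 3 — Ladder network (open output): work backward from the far end, alternating series and parallel combinations. Z_in = 2718 + j2308 Ω = 3565∠40.3° Ω.
Step 4 — Source phasor: V = 10.9∠-154.7° V = -9.854 - j4.658 V.
Step 5 — Ohm's law: I = V / Z_total = (-9.854 - j4.658) / (2718 + j2308) = -0.002953 + j0.000793 A.
Step 6 — Convert to polar: |I| = 0.003057 A, ∠I = 165.0°.

I = 0.003057∠165.0° A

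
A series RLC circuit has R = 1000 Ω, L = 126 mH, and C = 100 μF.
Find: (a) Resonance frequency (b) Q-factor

Step 1 — Resonance condition Im(Z)=0 gives ω₀ = 1/√(LC).
Step 2 — ω₀ = 1/√(0.126·0.0001) = 281.7 rad/s.
Step 3 — f₀ = ω₀/(2π) = 44.84 Hz.
Step 4 — Series Q: Q = ω₀L/R = 281.7·0.126/1000 = 0.0355.

(a) f₀ = 44.84 Hz  (b) Q = 0.0355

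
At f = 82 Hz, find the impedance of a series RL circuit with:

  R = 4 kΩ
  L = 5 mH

Step 1 — Angular frequency: ω = 2π·f = 2π·82 = 515.2 rad/s.
Step 2 — Component impedances:
  R: Z = R = 4000 Ω
  L: Z = jωL = j·515.2·0.005 = 0 + j2.576 Ω
Step 3 — Series combination: Z_total = R + L = 4000 + j2.576 Ω = 4000∠0.0° Ω.

Z = 4000 + j2.576 Ω = 4000∠0.0° Ω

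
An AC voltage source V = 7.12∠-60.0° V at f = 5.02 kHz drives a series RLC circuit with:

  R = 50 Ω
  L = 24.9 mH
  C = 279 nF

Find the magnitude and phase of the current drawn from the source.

Step 1 — Angular frequency: ω = 2π·f = 2π·5020 = 3.154e+04 rad/s.
Step 2 — Component impedances:
  R: Z = R = 50 Ω
  L: Z = jωL = j·3.154e+04·0.0249 = 0 + j785.4 Ω
  C: Z = 1/(jωC) = -j/(ω·C) = 0 - j113.6 Ω
Step 3 — Series combination: Z_total = R + L + C = 50 + j671.8 Ω = 673.6∠85.7° Ω.
Step 4 — Source phasor: V = 7.12∠-60.0° V = 3.56 - j6.166 V.
Step 5 — Ohm's law: I = V / Z_total = (3.56 - j6.166) / (50 + j671.8) = -0.008736 - j0.00595 A.
Step 6 — Convert to polar: |I| = 0.01057 A, ∠I = -145.7°.

I = 0.01057∠-145.7° A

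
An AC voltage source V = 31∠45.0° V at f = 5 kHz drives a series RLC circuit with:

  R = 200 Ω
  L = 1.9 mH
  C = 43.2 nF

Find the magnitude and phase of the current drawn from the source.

Step 1 — Angular frequency: ω = 2π·f = 2π·5000 = 3.142e+04 rad/s.
Step 2 — Component impedances:
  R: Z = R = 200 Ω
  L: Z = jωL = j·3.142e+04·0.0019 = 0 + j59.69 Ω
  C: Z = 1/(jωC) = -j/(ω·C) = 0 - j736.8 Ω
Step 3 — Series combination: Z_total = R + L + C = 200 - j677.1 Ω = 706.1∠-73.5° Ω.
Step 4 — Source phasor: V = 31∠45.0° V = 21.92 + j21.92 V.
Step 5 — Ohm's law: I = V / Z_total = (21.92 + j21.92) / (200 - j677.1) = -0.02098 + j0.03857 A.
Step 6 — Convert to polar: |I| = 0.04391 A, ∠I = 118.5°.

I = 0.04391∠118.5° A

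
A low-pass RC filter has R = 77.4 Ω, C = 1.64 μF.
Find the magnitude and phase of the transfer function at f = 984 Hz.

Step 1 — Angular frequency: ω = 2π·984 = 6183 rad/s.
Step 2 — Transfer function: H(jω) = 1/(1 + jωRC).
Step 3 — Denominator: 1 + jωRC = 1 + j·6183·77.4·1.64e-06 = 1 + j0.7848.
Step 4 — H = 0.6188 - j0.4857.
Step 5 — Magnitude: |H| = 0.7867 (-2.1 dB); phase: φ = -38.1°.

|H| = 0.7867 (-2.1 dB), φ = -38.1°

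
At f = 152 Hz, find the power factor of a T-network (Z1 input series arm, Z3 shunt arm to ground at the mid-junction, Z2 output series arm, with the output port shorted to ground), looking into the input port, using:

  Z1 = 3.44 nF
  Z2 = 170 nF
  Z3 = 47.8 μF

Step 1 — Angular frequency: ω = 2π·f = 2π·152 = 955 rad/s.
Step 2 — Component impedances:
  Z1: Z = 1/(jωC) = -j/(ω·C) = 0 - j3.044e+05 Ω
  Z2: Z = 1/(jωC) = -j/(ω·C) = 0 - j6159 Ω
  Z3: Z = 1/(jωC) = -j/(ω·C) = 0 - j21.91 Ω
Step 3 — With the output port shorted to ground, the output series arm Z2 runs from the junction to ground; the shunt arm Z3 also runs from the junction to ground. They appear in parallel: Z3 || Z2 = 0 - j21.83 Ω.
Step 4 — Series with input arm Z1: Z_in = Z1 + (Z3 || Z2) = 0 - j3.044e+05 Ω = 3.044e+05∠-90.0° Ω.
Step 5 — Power factor: PF = cos(φ) = Re(Z)/|Z| = 0/3.044e+05 = 0.
Step 6 — Type: Im(Z) = -3.044e+05 ⇒ leading (phase φ = -90.0°).

PF = 0 (leading, φ = -90.0°)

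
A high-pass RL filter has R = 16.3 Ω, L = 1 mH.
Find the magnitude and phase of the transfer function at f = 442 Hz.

Step 1 — Angular frequency: ω = 2π·442 = 2777 rad/s.
Step 2 — Transfer function: H(jω) = jωL/(R + jωL).
Step 3 — Numerator jωL = j·2.777; denominator R + jωL = 16.3 + j2.777.
Step 4 — H = 0.02821 + j0.1656.
Step 5 — Magnitude: |H| = 0.168 (-15.5 dB); phase: φ = 80.3°.

|H| = 0.168 (-15.5 dB), φ = 80.3°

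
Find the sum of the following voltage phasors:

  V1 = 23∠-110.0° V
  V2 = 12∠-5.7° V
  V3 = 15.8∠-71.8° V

Step 1 — Convert each phasor to rectangular form:
  V1 = 23·(cos(-110.0°) + j·sin(-110.0°)) = -7.866 - j21.61 V
  V2 = 12·(cos(-5.7°) + j·sin(-5.7°)) = 11.94 - j1.192 V
  V3 = 15.8·(cos(-71.8°) + j·sin(-71.8°)) = 4.935 - j15.01 V
Step 2 — Sum components: V_total = 9.009 - j37.81 V.
Step 3 — Convert to polar: |V_total| = 38.87 V, ∠V_total = -76.6°.

V_total = 38.87∠-76.6° V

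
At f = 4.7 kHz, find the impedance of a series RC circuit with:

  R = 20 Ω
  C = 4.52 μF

Step 1 — Angular frequency: ω = 2π·f = 2π·4700 = 2.953e+04 rad/s.
Step 2 — Component impedances:
  R: Z = R = 20 Ω
  C: Z = 1/(jωC) = -j/(ω·C) = 0 - j7.492 Ω
Step 3 — Series combination: Z_total = R + C = 20 - j7.492 Ω = 21.36∠-20.5° Ω.

Z = 20 - j7.492 Ω = 21.36∠-20.5° Ω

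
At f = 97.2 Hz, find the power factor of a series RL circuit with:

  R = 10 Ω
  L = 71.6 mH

Step 1 — Angular frequency: ω = 2π·f = 2π·97.2 = 610.7 rad/s.
Step 2 — Component impedances:
  R: Z = R = 10 Ω
  L: Z = jωL = j·610.7·0.0716 = 0 + j43.73 Ω
Step 3 — Series combination: Z_total = R + L = 10 + j43.73 Ω = 44.86∠77.1° Ω.
Step 4 — Power factor: PF = cos(φ) = Re(Z)/|Z| = 10/44.86 = 0.2229.
Step 5 — Type: Im(Z) = 43.73 ⇒ lagging (phase φ = 77.1°).

PF = 0.2229 (lagging, φ = 77.1°)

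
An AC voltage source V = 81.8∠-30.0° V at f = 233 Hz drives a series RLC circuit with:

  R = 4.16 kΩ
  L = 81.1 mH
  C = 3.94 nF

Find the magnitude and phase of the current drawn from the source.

Step 1 — Angular frequency: ω = 2π·f = 2π·233 = 1464 rad/s.
Step 2 — Component impedances:
  R: Z = R = 4160 Ω
  L: Z = jωL = j·1464·0.0811 = 0 + j118.7 Ω
  C: Z = 1/(jωC) = -j/(ω·C) = 0 - j1.734e+05 Ω
Step 3 — Series combination: Z_total = R + L + C = 4160 - j1.732e+05 Ω = 1.733e+05∠-88.6° Ω.
Step 4 — Source phasor: V = 81.8∠-30.0° V = 70.84 - j40.9 V.
Step 5 — Ohm's law: I = V / Z_total = (70.84 - j40.9) / (4160 - j1.732e+05) = 0.0002458 + j0.000403 A.
Step 6 — Convert to polar: |I| = 0.000472 A, ∠I = 58.6°.

I = 0.000472∠58.6° A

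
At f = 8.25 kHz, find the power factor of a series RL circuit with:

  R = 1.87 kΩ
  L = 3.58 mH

Step 1 — Angular frequency: ω = 2π·f = 2π·8250 = 5.184e+04 rad/s.
Step 2 — Component impedances:
  R: Z = R = 1870 Ω
  L: Z = jωL = j·5.184e+04·0.00358 = 0 + j185.6 Ω
Step 3 — Series combination: Z_total = R + L = 1870 + j185.6 Ω = 1879∠5.7° Ω.
Step 4 — Power factor: PF = cos(φ) = Re(Z)/|Z| = 1870/1879.2 = 0.9951.
Step 5 — Type: Im(Z) = 185.6 ⇒ lagging (phase φ = 5.7°).

PF = 0.9951 (lagging, φ = 5.7°)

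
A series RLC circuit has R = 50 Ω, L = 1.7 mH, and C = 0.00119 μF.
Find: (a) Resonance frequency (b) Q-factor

Step 1 — Resonance condition Im(Z)=0 gives ω₀ = 1/√(LC).
Step 2 — ω₀ = 1/√(0.0017·1.19e-09) = 7.031e+05 rad/s.
Step 3 — f₀ = ω₀/(2π) = 1.119e+05 Hz.
Step 4 — Series Q: Q = ω₀L/R = 7.031e+05·0.0017/50 = 23.9.

(a) f₀ = 1.119e+05 Hz  (b) Q = 23.9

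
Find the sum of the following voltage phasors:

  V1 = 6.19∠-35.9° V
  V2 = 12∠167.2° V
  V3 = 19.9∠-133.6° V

Step 1 — Convert each phasor to rectangular form:
  V1 = 6.19·(cos(-35.9°) + j·sin(-35.9°)) = 5.014 - j3.63 V
  V2 = 12·(cos(167.2°) + j·sin(167.2°)) = -11.7 + j2.659 V
  V3 = 19.9·(cos(-133.6°) + j·sin(-133.6°)) = -13.72 - j14.41 V
Step 2 — Sum components: V_total = -20.41 - j15.38 V.
Step 3 — Convert to polar: |V_total| = 25.56 V, ∠V_total = -143.0°.

V_total = 25.56∠-143.0° V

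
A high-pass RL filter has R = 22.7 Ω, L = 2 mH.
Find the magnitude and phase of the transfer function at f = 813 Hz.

Step 1 — Angular frequency: ω = 2π·813 = 5108 rad/s.
Step 2 — Transfer function: H(jω) = jωL/(R + jωL).
Step 3 — Numerator jωL = j·10.22; denominator R + jωL = 22.7 + j10.22.
Step 4 — H = 0.1684 + j0.3743.
Step 5 — Magnitude: |H| = 0.4104 (-7.7 dB); phase: φ = 65.8°.

|H| = 0.4104 (-7.7 dB), φ = 65.8°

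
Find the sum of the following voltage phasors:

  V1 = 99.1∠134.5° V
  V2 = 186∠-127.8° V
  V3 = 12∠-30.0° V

Step 1 — Convert each phasor to rectangular form:
  V1 = 99.1·(cos(134.5°) + j·sin(134.5°)) = -69.46 + j70.68 V
  V2 = 186·(cos(-127.8°) + j·sin(-127.8°)) = -114 - j147 V
  V3 = 12·(cos(-30.0°) + j·sin(-30.0°)) = 10.39 - j6 V
Step 2 — Sum components: V_total = -173.1 - j82.29 V.
Step 3 — Convert to polar: |V_total| = 191.6 V, ∠V_total = -154.6°.

V_total = 191.6∠-154.6° V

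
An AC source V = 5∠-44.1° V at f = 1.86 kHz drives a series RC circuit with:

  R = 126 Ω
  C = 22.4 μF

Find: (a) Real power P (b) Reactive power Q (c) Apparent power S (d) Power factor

Step 1 — Angular frequency: ω = 2π·f = 2π·1860 = 1.169e+04 rad/s.
Step 2 — Component impedances:
  R: Z = R = 126 Ω
  C: Z = 1/(jωC) = -j/(ω·C) = 0 - j3.82 Ω
Step 3 — Series combination: Z_total = R + C = 126 - j3.82 Ω = 126.1∠-1.7° Ω.
Step 4 — Source phasor: V = 5∠-44.1° V = 3.591 - j3.48 V.
Step 5 — Current: I = V / Z = 0.02931 - j0.02673 A = 0.03966∠-42.4° A.
Step 6 — Complex power: S = V·I* = 0.1982 - j0.00601 VA.
Step 7 — Real power: P = Re(S) = 0.1982 W.
Step 8 — Reactive power: Q = Im(S) = -0.00601 VAR.
Step 9 — Apparent power: |S| = 0.1983 VA.
Step 10 — Power factor: PF = P/|S| = 0.9995 (leading).

(a) P = 0.1982 W  (b) Q = -0.00601 VAR  (c) S = 0.1983 VA  (d) PF = 0.9995 (leading)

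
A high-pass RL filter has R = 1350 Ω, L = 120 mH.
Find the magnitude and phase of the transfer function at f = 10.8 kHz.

Step 1 — Angular frequency: ω = 2π·1.08e+04 = 6.786e+04 rad/s.
Step 2 — Transfer function: H(jω) = jωL/(R + jωL).
Step 3 — Numerator jωL = j·8143; denominator R + jωL = 1350 + j8143.
Step 4 — H = 0.9733 + j0.1614.
Step 5 — Magnitude: |H| = 0.9865 (-0.1 dB); phase: φ = 9.4°.

|H| = 0.9865 (-0.1 dB), φ = 9.4°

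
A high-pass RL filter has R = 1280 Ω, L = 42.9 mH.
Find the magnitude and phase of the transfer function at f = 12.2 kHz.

Step 1 — Angular frequency: ω = 2π·1.22e+04 = 7.665e+04 rad/s.
Step 2 — Transfer function: H(jω) = jωL/(R + jωL).
Step 3 — Numerator jωL = j·3288; denominator R + jωL = 1280 + j3288.
Step 4 — H = 0.8684 + j0.338.
Step 5 — Magnitude: |H| = 0.9319 (-0.6 dB); phase: φ = 21.3°.

|H| = 0.9319 (-0.6 dB), φ = 21.3°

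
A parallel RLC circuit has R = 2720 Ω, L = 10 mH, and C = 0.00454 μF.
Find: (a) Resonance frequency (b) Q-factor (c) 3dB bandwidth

Step 1 — Resonance: ω₀ = 1/√(LC) = 1/√(0.01·4.54e-09) = 1.484e+05 rad/s.
Step 2 — f₀ = ω₀/(2π) = 2.362e+04 Hz.
Step 3 — Parallel Q: Q = R/(ω₀L) = 2720/(1.484e+05·0.01) = 1.833.
Step 4 — Bandwidth: Δω = ω₀/Q = 8.098e+04 rad/s; BW = Δω/(2π) = 1.289e+04 Hz.

(a) f₀ = 2.362e+04 Hz  (b) Q = 1.833  (c) BW = 1.289e+04 Hz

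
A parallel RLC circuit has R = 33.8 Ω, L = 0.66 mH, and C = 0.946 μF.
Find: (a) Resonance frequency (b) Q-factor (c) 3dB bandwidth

Step 1 — Resonance: ω₀ = 1/√(LC) = 1/√(0.00066·9.46e-07) = 4.002e+04 rad/s.
Step 2 — f₀ = ω₀/(2π) = 6369 Hz.
Step 3 — Parallel Q: Q = R/(ω₀L) = 33.8/(4.002e+04·0.00066) = 1.28.
Step 4 — Bandwidth: Δω = ω₀/Q = 3.127e+04 rad/s; BW = Δω/(2π) = 4978 Hz.

(a) f₀ = 6369 Hz  (b) Q = 1.28  (c) BW = 4978 Hz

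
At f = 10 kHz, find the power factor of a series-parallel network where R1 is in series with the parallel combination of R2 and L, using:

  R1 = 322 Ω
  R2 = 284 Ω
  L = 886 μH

Step 1 — Angular frequency: ω = 2π·f = 2π·1e+04 = 6.283e+04 rad/s.
Step 2 — Component impedances:
  R1: Z = R = 322 Ω
  R2: Z = R = 284 Ω
  L: Z = jωL = j·6.283e+04·0.000886 = 0 + j55.67 Ω
Step 3 — Parallel branch: R2 || L = 1/(1/R2 + 1/L) = 10.51 + j53.61 Ω.
Step 4 — Series with R1: Z_total = R1 + (R2 || L) = 332.5 + j53.61 Ω = 336.8∠9.2° Ω.
Step 5 — Power factor: PF = cos(φ) = Re(Z)/|Z| = 332.51/336.8 = 0.9873.
Step 6 — Type: Im(Z) = 53.61 ⇒ lagging (phase φ = 9.2°).

PF = 0.9873 (lagging, φ = 9.2°)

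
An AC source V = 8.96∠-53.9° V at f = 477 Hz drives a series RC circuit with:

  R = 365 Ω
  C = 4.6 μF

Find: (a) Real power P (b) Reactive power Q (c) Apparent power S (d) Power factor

Step 1 — Angular frequency: ω = 2π·f = 2π·477 = 2997 rad/s.
Step 2 — Component impedances:
  R: Z = R = 365 Ω
  C: Z = 1/(jωC) = -j/(ω·C) = 0 - j72.53 Ω
Step 3 — Series combination: Z_total = R + C = 365 - j72.53 Ω = 372.1∠-11.2° Ω.
Step 4 — Source phasor: V = 8.96∠-53.9° V = 5.279 - j7.24 V.
Step 5 — Current: I = V / Z = 0.01771 - j0.01632 A = 0.02408∠-42.7° A.
Step 6 — Complex power: S = V·I* = 0.2116 - j0.04205 VA.
Step 7 — Real power: P = Re(S) = 0.2116 W.
Step 8 — Reactive power: Q = Im(S) = -0.04205 VAR.
Step 9 — Apparent power: |S| = 0.2157 VA.
Step 10 — Power factor: PF = P/|S| = 0.9808 (leading).

(a) P = 0.2116 W  (b) Q = -0.04205 VAR  (c) S = 0.2157 VA  (d) PF = 0.9808 (leading)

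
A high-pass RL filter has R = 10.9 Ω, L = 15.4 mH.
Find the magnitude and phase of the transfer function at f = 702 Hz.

Step 1 — Angular frequency: ω = 2π·702 = 4411 rad/s.
Step 2 — Transfer function: H(jω) = jωL/(R + jωL).
Step 3 — Numerator jωL = j·67.93; denominator R + jωL = 10.9 + j67.93.
Step 4 — H = 0.9749 + j0.1564.
Step 5 — Magnitude: |H| = 0.9874 (-0.1 dB); phase: φ = 9.1°.

|H| = 0.9874 (-0.1 dB), φ = 9.1°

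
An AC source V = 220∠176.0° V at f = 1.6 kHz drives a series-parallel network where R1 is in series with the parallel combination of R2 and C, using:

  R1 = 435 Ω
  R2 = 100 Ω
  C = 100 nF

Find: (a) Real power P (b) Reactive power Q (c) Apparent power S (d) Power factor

Step 1 — Angular frequency: ω = 2π·f = 2π·1600 = 1.005e+04 rad/s.
Step 2 — Component impedances:
  R1: Z = R = 435 Ω
  R2: Z = R = 100 Ω
  C: Z = 1/(jωC) = -j/(ω·C) = 0 - j994.7 Ω
Step 3 — Parallel branch: R2 || C = 1/(1/R2 + 1/C) = 99 - j9.953 Ω.
Step 4 — Series with R1: Z_total = R1 + (R2 || C) = 534 - j9.953 Ω = 534.1∠-1.1° Ω.
Step 5 — Source phasor: V = 220∠176.0° V = -219.5 + j15.35 V.
Step 6 — Current: I = V / Z = -0.4114 + j0.02107 A = 0.4119∠177.1° A.
Step 7 — Complex power: S = V·I* = 90.61 - j1.689 VA.
Step 8 — Real power: P = Re(S) = 90.61 W.
Step 9 — Reactive power: Q = Im(S) = -1.689 VAR.
Step 10 — Apparent power: |S| = 90.62 VA.
Step 11 — Power factor: PF = P/|S| = 0.9998 (leading).

(a) P = 90.61 W  (b) Q = -1.689 VAR  (c) S = 90.62 VA  (d) PF = 0.9998 (leading)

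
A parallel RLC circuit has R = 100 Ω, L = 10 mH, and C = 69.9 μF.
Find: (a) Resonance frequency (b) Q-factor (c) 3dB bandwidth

Step 1 — Resonance: ω₀ = 1/√(LC) = 1/√(0.01·6.99e-05) = 1196 rad/s.
Step 2 — f₀ = ω₀/(2π) = 190.4 Hz.
Step 3 — Parallel Q: Q = R/(ω₀L) = 100/(1196·0.01) = 8.361.
Step 4 — Bandwidth: Δω = ω₀/Q = 143.1 rad/s; BW = Δω/(2π) = 22.77 Hz.

(a) f₀ = 190.4 Hz  (b) Q = 8.361  (c) BW = 22.77 Hz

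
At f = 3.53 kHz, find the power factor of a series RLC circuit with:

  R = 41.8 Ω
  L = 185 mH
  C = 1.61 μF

Step 1 — Angular frequency: ω = 2π·f = 2π·3530 = 2.218e+04 rad/s.
Step 2 — Component impedances:
  R: Z = R = 41.8 Ω
  L: Z = jωL = j·2.218e+04·0.185 = 0 + j4103 Ω
  C: Z = 1/(jωC) = -j/(ω·C) = 0 - j28 Ω
Step 3 — Series combination: Z_total = R + L + C = 41.8 + j4075 Ω = 4075∠89.4° Ω.
Step 4 — Power factor: PF = cos(φ) = Re(Z)/|Z| = 41.8/4075 = 0.01026.
Step 5 — Type: Im(Z) = 4075 ⇒ lagging (phase φ = 89.4°).

PF = 0.01026 (lagging, φ = 89.4°)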